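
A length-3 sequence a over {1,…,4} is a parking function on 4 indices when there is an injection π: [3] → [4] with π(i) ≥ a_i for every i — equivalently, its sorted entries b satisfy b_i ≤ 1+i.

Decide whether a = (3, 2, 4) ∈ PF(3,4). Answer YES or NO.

Rearranged: b = (2, 3, 4).
  b_1=2 ≤ 2
  b_2=3 ≤ 3
  b_3=4 ≤ 4
All bounds hold ⇒ YES

YES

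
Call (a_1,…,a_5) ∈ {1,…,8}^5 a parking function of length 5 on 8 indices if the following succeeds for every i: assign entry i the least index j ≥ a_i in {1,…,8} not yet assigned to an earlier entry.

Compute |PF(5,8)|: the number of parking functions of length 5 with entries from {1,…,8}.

|PF(5,8)| = (8−5+1)·(8+1)^(5−1) = 4×6561 = 26244
One tuple (6,1,3,7,8) → sorted (1,3,6,7,8): b_i ≤ 3+i ∀i, a PF.

26244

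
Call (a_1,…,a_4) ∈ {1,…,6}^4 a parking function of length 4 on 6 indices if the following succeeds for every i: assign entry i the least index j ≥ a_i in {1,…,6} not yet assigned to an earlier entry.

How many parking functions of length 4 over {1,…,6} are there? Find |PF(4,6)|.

1029

|PF(4,6)| = 3·7^3 = 3 · 343 = 1029
One tuple (4,2,2,3) → sorted (2,2,3,4): b_i ≤ 2+i ∀i, a PF.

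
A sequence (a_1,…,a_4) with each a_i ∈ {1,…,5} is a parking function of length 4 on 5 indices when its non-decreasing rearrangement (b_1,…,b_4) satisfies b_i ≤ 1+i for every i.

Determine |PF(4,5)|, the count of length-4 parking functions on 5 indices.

|PF(4,5)| = 2·6^3 = 2 · 216 = 432
One tuple (3,4,3,2) → sorted (2,3,3,4): b_i ≤ 1+i ∀i, a PF.

432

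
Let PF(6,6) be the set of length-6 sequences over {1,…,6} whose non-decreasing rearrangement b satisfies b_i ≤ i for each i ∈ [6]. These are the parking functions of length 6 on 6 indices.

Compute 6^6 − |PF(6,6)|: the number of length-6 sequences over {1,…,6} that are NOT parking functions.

|PF| = 1·7^5 = 1·16807 = 16807 [KW]
E.g. (4,5,6,2,2,5) → sorted (2,2,4,5,5,6): b_1=2>1, not a PF.
So 46656 − 16807 = 29849 fail.

29849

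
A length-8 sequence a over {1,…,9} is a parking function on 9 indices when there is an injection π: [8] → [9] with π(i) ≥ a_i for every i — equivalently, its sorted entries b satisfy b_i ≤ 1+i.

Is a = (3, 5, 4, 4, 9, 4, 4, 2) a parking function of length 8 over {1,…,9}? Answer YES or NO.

YES

Rearranged: b = (2, 3, 4, 4, 4, 4, 5, 9).
  b_1=2 ≤ 2
  b_2=3 ≤ 3
  b_3=4 ≤ 4
  b_4=4 ≤ 5
  b_5=4 ≤ 6
  b_6=4 ≤ 7
  b_7=5 ≤ 8
  b_8=9 ≤ 9
All bounds hold ⇒ YES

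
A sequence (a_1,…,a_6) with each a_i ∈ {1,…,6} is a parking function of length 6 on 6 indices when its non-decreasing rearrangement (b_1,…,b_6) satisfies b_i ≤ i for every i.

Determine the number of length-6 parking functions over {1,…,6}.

|PF| = (6−6+1)·(6+1)^(6−1) = 1×16807 = 16807 [KW]
One tuple (2,2,6,3,1,4) → sorted (1,2,2,3,4,6): b_i ≤ i ∀i, a PF.

16807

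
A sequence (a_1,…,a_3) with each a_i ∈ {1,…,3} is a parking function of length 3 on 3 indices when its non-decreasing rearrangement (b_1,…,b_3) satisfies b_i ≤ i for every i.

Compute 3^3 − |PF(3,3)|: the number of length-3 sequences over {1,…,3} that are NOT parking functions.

11

|PF(3,3)| = 1·4^2 = 1×16 = 16 (Pollak)
Example (3,2,2) → sorted (2,2,3): b_1=2>1, not a PF.
3^3 − 16 = 27 − 16 = 11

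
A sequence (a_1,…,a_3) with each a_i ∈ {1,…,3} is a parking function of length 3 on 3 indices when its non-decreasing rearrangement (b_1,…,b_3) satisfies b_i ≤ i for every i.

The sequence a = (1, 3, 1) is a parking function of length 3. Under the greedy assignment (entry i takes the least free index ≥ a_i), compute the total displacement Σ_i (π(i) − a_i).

Σπ = 3·4/2 = 6 (π permutes [3]); Σa = 1+3+1 = 5; disp = 6−5 = 1.

1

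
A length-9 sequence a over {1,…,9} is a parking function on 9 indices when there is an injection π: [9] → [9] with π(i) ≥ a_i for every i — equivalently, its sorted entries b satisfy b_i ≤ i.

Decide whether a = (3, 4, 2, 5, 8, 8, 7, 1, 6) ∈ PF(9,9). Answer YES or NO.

YES

Rearranged: b = (1, 2, 3, 4, 5, 6, 7, 8, 8).
  b_1=1 ≤ 1
  b_2=2 ≤ 2
  b_3=3 ≤ 3
  b_4=4 ≤ 4
  b_5=5 ≤ 5
  b_6=6 ≤ 6
  b_7=7 ≤ 7
  b_8=8 ≤ 8
  b_9=8 ≤ 9
All bounds hold ⇒ YES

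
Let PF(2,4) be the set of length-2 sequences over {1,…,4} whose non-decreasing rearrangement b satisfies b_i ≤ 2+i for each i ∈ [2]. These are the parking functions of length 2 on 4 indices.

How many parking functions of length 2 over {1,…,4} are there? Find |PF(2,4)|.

15

|PF| = 3·5^1 = 3·5 = 15 (Konheim–Weiss)
Check (4,3) → sorted (3,4): b_i ≤ 2+i ∀i, a PF.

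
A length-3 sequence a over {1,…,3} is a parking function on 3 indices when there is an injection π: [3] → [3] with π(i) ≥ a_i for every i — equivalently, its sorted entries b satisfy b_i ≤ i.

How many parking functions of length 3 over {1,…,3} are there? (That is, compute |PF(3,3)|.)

16

Count = (3+1−3)·(3+1)^{3−1} = 1 · 16 = 16 [KW]
Check (2,1,1) → sorted (1,1,2): b_i ≤ i ∀i, a PF.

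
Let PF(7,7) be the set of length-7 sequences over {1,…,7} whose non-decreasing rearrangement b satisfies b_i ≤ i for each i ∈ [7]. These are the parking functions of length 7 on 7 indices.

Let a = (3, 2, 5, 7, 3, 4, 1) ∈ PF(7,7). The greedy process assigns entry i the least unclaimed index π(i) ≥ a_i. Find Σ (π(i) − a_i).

Σπ = 28 ({1..7} each once); Σa = 3+2+5+7+3+4+1 = 25; disp = 28−25 = 3.

3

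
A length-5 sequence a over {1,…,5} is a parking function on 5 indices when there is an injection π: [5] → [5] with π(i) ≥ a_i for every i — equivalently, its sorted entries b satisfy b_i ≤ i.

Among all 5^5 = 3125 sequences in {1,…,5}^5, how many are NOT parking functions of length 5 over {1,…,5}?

1829

|PF| = (6−5)·6^(5−1) = 1×1296 = 1296 (Pollak)
E.g. (4,4,5,2,4) → sorted (2,4,4,4,5): b_1=2>1, not a PF.
So 3125 − 1296 = 1829 fail.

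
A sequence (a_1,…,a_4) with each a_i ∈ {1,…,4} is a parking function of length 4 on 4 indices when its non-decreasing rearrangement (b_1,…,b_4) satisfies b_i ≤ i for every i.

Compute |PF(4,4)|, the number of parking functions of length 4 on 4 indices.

Count = (5−4)·5^(4−1) = 1·125 = 125 (Konheim–Weiss)
Check (1,4,2,1) → sorted (1,1,2,4): b_i ≤ i ∀i, a PF.

125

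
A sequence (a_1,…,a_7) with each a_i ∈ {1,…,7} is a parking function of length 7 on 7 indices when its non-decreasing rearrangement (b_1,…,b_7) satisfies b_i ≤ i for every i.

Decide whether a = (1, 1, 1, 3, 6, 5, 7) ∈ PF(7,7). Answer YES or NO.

Rearranged: b = (1, 1, 1, 3, 5, 6, 7).
  b_1=1 ≤ 1
  b_2=1 ≤ 2
  b_3=1 ≤ 3
  b_4=3 ≤ 4
  b_5=5 ≤ 5
  b_6=6 ≤ 6
  b_7=7 ≤ 7
All bounds hold ⇒ YES

YES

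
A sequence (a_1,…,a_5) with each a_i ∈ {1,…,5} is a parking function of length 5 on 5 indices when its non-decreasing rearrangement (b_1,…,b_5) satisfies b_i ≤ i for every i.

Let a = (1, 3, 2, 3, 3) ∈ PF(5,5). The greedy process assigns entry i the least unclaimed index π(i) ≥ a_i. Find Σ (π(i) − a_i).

3

Σπ = 5·6/2 = 15 (π permutes [5]); Σa = 1+3+2+3+3 = 12; disp = 15−12 = 3.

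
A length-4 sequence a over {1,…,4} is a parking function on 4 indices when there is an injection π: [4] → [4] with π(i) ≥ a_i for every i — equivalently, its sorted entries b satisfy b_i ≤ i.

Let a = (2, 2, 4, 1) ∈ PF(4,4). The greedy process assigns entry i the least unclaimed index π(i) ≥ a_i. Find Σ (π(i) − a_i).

1

Σπ = 4·5/2 = 10 (π permutes [4]); Σa = 2+2+4+1 = 9; disp = 10−9 = 1.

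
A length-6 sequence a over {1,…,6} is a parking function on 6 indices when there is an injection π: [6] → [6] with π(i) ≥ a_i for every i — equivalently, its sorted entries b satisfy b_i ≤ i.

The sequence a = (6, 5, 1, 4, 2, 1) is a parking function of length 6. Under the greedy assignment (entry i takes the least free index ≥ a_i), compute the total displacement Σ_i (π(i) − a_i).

Σπ(i) = 1+…+6 = 21; Σa = 6+5+1+4+2+1 = 19; disp = 21−19 = 2.

2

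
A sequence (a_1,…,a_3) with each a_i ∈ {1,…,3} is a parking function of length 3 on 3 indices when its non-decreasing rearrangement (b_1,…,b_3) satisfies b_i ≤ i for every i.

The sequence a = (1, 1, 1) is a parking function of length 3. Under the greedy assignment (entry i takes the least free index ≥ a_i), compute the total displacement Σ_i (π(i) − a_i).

3

Σπ = 3·4/2 = 6 (π permutes [3]); Σa = 1+1+1 = 3; disp = 6−3 = 3.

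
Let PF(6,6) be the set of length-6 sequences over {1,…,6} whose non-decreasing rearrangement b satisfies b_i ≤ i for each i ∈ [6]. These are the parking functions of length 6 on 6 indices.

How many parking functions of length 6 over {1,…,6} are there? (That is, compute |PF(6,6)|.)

16807

Count = (6+1−6)·(6+1)^{6−1} = 1·16807 = 16807 [KW]
Check (5,3,4,3,1,2) → sorted (1,2,3,3,4,5): b_i ≤ i ∀i, a PF.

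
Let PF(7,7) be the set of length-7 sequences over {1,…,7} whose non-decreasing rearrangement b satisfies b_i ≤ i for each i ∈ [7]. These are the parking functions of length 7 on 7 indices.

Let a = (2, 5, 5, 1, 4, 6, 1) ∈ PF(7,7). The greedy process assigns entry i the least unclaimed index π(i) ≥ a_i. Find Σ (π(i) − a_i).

Σπ(i) = 1+…+7 = 28; Σa = 2+5+5+1+4+6+1 = 24; disp = 28−24 = 4.

4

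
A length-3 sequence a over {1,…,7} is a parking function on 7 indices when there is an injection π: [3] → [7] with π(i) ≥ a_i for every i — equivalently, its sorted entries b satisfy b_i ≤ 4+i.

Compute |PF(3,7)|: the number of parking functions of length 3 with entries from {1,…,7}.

|PF(3,7)| = 5·8^2 = 5·64 = 320 [KW]
Check (6,5,5) → sorted (5,5,6): b_i ≤ 4+i ∀i, a PF.

320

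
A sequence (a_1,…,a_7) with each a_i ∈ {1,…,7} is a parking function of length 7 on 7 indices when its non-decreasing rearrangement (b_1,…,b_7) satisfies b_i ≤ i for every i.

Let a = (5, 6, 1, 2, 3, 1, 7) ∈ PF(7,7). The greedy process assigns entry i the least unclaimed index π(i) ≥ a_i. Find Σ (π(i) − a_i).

3

Σπ = 28 ({1..7} each once); Σa = 5+6+1+2+3+1+7 = 25; disp = 28−25 = 3.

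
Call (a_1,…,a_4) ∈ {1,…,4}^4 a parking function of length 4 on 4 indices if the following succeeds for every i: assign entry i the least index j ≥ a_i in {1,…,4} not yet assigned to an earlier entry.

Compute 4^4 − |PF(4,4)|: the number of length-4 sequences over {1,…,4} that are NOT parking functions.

131

#PF = 1·5^3 = 1 · 125 = 125 [KW]
Example (4,2,3,2) → sorted (2,2,3,4): b_1=2>1, not a PF.
Total 256; non-PF = 256−125 = 131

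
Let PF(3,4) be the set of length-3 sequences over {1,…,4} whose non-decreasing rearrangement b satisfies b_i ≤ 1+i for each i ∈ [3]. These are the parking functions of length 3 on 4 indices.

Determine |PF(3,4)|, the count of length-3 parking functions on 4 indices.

Count = (4−3+1)·(4+1)^(3−1) = 2·25 = 50 (Pollak)
E.g. (1,2,2) → sorted (1,2,2): b_i ≤ 1+i ∀i, a PF.

50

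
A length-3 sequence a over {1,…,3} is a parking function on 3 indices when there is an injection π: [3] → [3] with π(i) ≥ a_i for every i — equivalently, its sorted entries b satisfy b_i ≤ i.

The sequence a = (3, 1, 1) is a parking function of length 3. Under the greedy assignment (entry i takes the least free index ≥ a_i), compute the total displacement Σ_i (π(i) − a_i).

Σπ(i) = 1+…+3 = 6; Σa = 3+1+1 = 5; disp = 6−5 = 1.

1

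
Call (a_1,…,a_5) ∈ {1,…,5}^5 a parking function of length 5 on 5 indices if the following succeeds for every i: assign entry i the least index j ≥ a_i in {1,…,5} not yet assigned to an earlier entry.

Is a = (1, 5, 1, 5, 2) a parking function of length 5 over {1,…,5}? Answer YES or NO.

Rearranged: b = (1, 1, 2, 5, 5).
  b_1=1 ≤ 1
  b_2=1 ≤ 2
  b_3=2 ≤ 3
  b_4=5 > 4
  fails at i=4 ⇒ NO

NO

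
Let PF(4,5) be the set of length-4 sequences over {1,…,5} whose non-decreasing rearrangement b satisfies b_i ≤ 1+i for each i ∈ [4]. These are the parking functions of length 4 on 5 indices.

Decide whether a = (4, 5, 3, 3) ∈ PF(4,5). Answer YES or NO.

Order a: b = (3, 3, 4, 5).
  b_1=3 > 2
  fails at i=1 ⇒ NO

NO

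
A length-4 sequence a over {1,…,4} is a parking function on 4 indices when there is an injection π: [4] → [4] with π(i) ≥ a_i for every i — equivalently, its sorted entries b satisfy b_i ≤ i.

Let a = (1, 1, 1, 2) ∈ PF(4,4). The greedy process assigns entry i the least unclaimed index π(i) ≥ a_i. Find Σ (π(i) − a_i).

Σπ = 10 ({1..4} each once); Σa = 1+1+1+2 = 5; disp = 10−5 = 5.

5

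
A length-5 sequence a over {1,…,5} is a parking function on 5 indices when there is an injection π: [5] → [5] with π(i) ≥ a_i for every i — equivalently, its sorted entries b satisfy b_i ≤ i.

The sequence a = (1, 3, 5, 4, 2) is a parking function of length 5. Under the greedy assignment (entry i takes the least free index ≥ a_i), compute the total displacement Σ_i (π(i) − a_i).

Σπ(i) = 1+…+5 = 15; Σa = 1+3+5+4+2 = 15; disp = 15−15 = 0.

0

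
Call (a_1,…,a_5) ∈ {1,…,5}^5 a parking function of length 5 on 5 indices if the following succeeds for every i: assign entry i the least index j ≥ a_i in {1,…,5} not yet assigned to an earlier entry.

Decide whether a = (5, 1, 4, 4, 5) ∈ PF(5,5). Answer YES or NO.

NO

Order a: b = (1, 4, 4, 5, 5).
  b_1=1 ≤ 1
  b_2=4 > 2
  fails at i=2 ⇒ NO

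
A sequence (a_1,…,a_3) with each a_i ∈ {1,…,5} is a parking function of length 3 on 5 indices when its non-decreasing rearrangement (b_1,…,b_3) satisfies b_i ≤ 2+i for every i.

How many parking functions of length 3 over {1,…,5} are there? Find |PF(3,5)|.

|PF(3,5)| = (6−3)·6^(3−1) = 3×36 = 108
Check (2,4,5) → sorted (2,4,5): b_i ≤ 2+i ∀i, a PF.

108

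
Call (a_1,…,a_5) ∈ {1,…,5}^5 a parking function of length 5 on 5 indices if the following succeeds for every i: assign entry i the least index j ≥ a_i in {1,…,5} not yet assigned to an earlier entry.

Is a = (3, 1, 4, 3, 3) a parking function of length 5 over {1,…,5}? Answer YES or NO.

NO

Rearranged: b = (1, 3, 3, 3, 4).
  b_1=1 ≤ 1
  b_2=3 > 2
  fails at i=2 ⇒ NO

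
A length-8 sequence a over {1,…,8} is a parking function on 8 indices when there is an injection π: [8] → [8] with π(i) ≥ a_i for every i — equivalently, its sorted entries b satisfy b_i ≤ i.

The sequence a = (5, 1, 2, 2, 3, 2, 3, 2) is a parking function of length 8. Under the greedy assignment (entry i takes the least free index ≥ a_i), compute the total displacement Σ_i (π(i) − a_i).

16

Σπ = 36 ({1..8} each once); Σa = 5+1+2+2+3+2+3+2 = 20; disp = 36−20 = 16.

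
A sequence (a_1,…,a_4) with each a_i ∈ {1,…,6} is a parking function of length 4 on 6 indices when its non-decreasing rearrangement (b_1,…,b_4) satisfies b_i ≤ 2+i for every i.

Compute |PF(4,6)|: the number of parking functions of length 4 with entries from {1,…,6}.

1029

#PF = (6+1−4)·(6+1)^{4−1} = 3·343 = 1029 (Konheim–Weiss)
Check (4,1,2,3) → sorted (1,2,3,4): b_i ≤ 2+i ∀i, a PF.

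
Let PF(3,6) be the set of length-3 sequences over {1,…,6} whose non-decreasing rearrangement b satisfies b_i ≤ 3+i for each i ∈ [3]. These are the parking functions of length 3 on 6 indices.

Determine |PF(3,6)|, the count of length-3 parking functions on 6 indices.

|PF(3,6)| = (6−3+1)·(6+1)^(3−1) = 4 · 49 = 196 [KW]
E.g. (1,3,5) → sorted (1,3,5): b_i ≤ 3+i ∀i, a PF.

196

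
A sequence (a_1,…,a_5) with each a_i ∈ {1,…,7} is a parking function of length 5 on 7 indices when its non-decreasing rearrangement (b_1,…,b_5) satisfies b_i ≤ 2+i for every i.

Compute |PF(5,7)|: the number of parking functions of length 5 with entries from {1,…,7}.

#PF = (7+1−5)·(7+1)^{5−1} = 3 · 4096 = 12288 [KW]
E.g. (6,5,3,2,6) → sorted (2,3,5,6,6): b_i ≤ 2+i ∀i, a PF.

12288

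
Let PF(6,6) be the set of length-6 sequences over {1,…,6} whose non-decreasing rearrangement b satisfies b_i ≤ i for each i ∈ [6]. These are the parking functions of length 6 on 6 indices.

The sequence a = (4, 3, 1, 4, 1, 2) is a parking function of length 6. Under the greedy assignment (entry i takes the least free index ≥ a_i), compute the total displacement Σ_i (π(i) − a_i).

6

Σπ = 21 ({1..6} each once); Σa = 4+3+1+4+1+2 = 15; disp = 21−15 = 6.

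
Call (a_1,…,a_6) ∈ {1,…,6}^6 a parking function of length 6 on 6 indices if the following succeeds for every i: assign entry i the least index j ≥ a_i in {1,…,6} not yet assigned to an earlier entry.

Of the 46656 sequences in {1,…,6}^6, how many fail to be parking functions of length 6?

|PF(6,6)| = (6+1−6)·(6+1)^{6−1} = 1·16807 = 16807 [KW]
E.g. (6,5,6,6,4,2) → sorted (2,4,5,6,6,6): b_1=2>1, not a PF.
Total 46656; non-PF = 46656−16807 = 29849

29849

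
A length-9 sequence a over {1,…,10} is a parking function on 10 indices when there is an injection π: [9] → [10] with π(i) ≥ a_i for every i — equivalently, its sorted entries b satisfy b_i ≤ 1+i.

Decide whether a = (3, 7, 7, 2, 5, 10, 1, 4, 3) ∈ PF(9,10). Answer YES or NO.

Rearranged: b = (1, 2, 3, 3, 4, 5, 7, 7, 10).
  b_1=1 ≤ 2
  b_2=2 ≤ 3
  b_3=3 ≤ 4
  b_4=3 ≤ 5
  b_5=4 ≤ 6
  b_6=5 ≤ 7
  b_7=7 ≤ 8
  b_8=7 ≤ 9
  b_9=10 ≤ 10
All bounds hold ⇒ YES

YES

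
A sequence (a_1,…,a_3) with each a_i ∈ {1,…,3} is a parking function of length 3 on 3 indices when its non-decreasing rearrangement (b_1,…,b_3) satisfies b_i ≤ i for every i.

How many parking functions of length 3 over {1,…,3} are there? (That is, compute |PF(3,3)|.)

16

Count = (3−3+1)·(3+1)^(3−1) = 1×16 = 16 (Konheim–Weiss)
One tuple (2,1,1) → sorted (1,1,2): b_i ≤ i ∀i, a PF.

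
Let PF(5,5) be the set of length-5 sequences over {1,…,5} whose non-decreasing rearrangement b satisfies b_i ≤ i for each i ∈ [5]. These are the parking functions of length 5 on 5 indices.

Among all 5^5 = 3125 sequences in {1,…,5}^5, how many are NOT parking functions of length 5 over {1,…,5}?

|PF| = (5+1−5)·(5+1)^{5−1} = 1·1296 = 1296 (Konheim–Weiss)
Check (4,1,5,4,3) → sorted (1,3,4,4,5): b_2=3>2, not a PF.
Total 3125; non-PF = 3125−1296 = 1829

1829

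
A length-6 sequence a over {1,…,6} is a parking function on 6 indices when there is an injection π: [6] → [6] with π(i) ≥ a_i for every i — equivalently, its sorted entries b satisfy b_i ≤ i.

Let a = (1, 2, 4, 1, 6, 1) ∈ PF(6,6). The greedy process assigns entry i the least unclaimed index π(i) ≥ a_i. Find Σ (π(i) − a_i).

Σπ = 6·7/2 = 21 (π permutes [6]); Σa = 1+2+4+1+6+1 = 15; disp = 21−15 = 6.

6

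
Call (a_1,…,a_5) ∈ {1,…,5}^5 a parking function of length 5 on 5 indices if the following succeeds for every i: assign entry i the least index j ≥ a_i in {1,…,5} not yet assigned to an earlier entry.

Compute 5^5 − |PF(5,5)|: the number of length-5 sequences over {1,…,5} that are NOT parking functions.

Count = (6−5)·6^(5−1) = 1·1296 = 1296 (Konheim–Weiss)
Example (4,2,3,3,5) → sorted (2,3,3,4,5): b_1=2>1, not a PF.
Total 3125; non-PF = 3125−1296 = 1829

1829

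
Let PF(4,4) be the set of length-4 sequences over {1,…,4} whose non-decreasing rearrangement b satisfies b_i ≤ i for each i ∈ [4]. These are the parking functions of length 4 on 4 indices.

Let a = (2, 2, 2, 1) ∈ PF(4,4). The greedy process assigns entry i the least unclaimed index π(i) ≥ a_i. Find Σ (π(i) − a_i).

3

Σπ = 10 ({1..4} each once); Σa = 2+2+2+1 = 7; disp = 10−7 = 3.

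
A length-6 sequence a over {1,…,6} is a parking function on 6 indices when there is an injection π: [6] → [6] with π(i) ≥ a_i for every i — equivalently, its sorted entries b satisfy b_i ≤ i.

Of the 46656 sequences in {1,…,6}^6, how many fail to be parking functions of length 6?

29849

|PF(6,6)| = 1·7^5 = 1·16807 = 16807
E.g. (6,5,4,5,1,6) → sorted (1,4,5,5,6,6): b_2=4>2, not a PF.
Total 46656; non-PF = 46656−16807 = 29849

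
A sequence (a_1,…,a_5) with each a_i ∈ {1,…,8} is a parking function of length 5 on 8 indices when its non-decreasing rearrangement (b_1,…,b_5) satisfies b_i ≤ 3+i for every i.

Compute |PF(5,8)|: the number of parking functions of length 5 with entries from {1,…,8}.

|PF| = (9−5)·9^(5−1) = 4×6561 = 26244 (Pollak)
Example (4,6,4,5,4) → sorted (4,4,4,5,6): b_i ≤ 3+i ∀i, a PF.

26244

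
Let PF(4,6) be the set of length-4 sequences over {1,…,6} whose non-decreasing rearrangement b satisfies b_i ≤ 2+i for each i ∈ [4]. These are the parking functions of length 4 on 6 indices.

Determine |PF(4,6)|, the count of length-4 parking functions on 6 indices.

1029

Count = 3·7^3 = 3·343 = 1029 (Konheim–Weiss)
One tuple (1,5,3,4) → sorted (1,3,4,5): b_i ≤ 2+i ∀i, a PF.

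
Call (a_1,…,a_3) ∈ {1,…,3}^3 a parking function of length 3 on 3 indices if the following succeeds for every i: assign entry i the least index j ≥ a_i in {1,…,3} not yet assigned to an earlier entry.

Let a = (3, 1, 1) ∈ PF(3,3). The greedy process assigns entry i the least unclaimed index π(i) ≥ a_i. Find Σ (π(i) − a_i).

Σπ = 6 ({1..3} each once); Σa = 3+1+1 = 5; disp = 6−5 = 1.

1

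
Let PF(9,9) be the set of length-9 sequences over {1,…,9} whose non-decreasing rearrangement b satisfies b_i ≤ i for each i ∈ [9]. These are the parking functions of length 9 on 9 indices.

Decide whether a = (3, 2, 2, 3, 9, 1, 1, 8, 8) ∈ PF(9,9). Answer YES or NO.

NO

Sorted: b = (1, 1, 2, 2, 3, 3, 8, 8, 9).
  b_1=1 ≤ 1
  b_2=1 ≤ 2
  b_3=2 ≤ 3
  b_4=2 ≤ 4
  b_5=3 ≤ 5
  b_6=3 ≤ 6
  b_7=8 > 7
  fails at i=7 ⇒ NO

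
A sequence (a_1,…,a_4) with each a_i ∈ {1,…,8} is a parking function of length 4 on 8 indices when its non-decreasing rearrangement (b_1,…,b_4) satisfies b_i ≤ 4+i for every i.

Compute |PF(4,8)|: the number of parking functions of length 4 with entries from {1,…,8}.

3645

|PF(4,8)| = (9−4)·9^(4−1) = 5·729 = 3645 (Pollak)
E.g. (4,5,5,7) → sorted (4,5,5,7): b_i ≤ 4+i ∀i, a PF.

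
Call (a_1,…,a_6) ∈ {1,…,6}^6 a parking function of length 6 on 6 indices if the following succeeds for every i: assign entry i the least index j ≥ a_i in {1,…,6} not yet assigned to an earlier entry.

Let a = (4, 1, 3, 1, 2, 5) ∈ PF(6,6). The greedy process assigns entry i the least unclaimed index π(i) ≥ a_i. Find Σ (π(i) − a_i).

5

Σπ(i) = 1+…+6 = 21; Σa = 4+1+3+1+2+5 = 16; disp = 21−16 = 5.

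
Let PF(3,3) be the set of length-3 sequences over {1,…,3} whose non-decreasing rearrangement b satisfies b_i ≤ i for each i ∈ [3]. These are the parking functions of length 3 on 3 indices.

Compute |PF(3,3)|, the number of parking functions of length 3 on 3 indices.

16

|PF(3,3)| = 1·4^2 = 1 · 16 = 16 (Pollak)
Example (2,1,2) → sorted (1,2,2): b_i ≤ i ∀i, a PF.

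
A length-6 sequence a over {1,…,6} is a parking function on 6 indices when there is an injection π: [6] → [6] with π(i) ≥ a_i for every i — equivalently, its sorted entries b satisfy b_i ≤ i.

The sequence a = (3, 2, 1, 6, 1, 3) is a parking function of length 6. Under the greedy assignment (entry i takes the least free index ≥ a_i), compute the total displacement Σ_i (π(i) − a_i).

Σπ = 21 ({1..6} each once); Σa = 3+2+1+6+1+3 = 16; disp = 21−16 = 5.

5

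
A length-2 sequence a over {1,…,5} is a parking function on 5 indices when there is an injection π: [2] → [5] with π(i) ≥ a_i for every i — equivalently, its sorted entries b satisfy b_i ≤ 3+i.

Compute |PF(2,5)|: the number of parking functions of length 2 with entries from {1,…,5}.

Count = (5−2+1)·(5+1)^(2−1) = 4·6 = 24 [KW]
One tuple (1,2) → sorted (1,2): b_i ≤ 3+i ∀i, a PF.

24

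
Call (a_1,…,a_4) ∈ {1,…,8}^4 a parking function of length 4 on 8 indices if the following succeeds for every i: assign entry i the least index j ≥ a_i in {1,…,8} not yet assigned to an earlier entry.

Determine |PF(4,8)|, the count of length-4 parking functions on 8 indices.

3645

Count = (9−4)·9^(4−1) = 5·729 = 3645 [KW]
E.g. (4,8,1,7) → sorted (1,4,7,8): b_i ≤ 4+i ∀i, a PF.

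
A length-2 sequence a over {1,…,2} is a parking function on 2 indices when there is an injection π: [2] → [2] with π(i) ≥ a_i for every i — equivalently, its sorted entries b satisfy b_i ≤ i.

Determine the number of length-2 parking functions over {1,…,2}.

Count = (3−2)·3^(2−1) = 1·3 = 3 (Pollak)
Example (1,2) → sorted (1,2): b_i ≤ i ∀i, a PF.

3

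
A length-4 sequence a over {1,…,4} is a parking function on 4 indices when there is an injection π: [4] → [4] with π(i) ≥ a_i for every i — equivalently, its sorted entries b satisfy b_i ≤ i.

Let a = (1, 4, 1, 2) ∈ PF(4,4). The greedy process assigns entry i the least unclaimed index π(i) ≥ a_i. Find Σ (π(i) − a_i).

2

Σπ(i) = 1+…+4 = 10; Σa = 1+4+1+2 = 8; disp = 10−8 = 2.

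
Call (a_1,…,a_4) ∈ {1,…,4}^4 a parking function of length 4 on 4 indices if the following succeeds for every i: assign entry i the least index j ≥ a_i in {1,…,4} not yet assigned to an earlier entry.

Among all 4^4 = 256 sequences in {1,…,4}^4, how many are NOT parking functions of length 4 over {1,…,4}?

|PF| = (5−4)·5^(4−1) = 1×125 = 125 (Pollak)
E.g. (4,4,1,4) → sorted (1,4,4,4): b_2=4>2, not a PF.
4^4 − 125 = 256 − 125 = 131

131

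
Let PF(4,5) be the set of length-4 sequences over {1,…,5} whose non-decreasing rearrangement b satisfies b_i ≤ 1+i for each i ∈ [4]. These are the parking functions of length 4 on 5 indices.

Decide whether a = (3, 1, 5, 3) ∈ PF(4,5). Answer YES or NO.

YES

Sorted: b = (1, 3, 3, 5).
  b_1=1 ≤ 2
  b_2=3 ≤ 3
  b_3=3 ≤ 4
  b_4=5 ≤ 5
All bounds hold ⇒ YES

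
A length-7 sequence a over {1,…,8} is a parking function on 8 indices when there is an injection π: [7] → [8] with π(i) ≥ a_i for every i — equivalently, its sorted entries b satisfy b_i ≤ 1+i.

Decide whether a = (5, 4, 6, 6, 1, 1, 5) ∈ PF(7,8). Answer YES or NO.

YES

Sorted: b = (1, 1, 4, 5, 5, 6, 6).
  b_1=1 ≤ 2
  b_2=1 ≤ 3
  b_3=4 ≤ 4
  b_4=5 ≤ 5
  b_5=5 ≤ 6
  b_6=6 ≤ 7
  b_7=6 ≤ 8
All bounds hold ⇒ YES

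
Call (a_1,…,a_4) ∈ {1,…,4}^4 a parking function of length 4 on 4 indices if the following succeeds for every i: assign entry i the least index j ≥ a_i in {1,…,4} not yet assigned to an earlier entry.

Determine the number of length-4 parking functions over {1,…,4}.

|PF(4,4)| = (4+1−4)·(4+1)^{4−1} = 1 · 125 = 125 (Konheim–Weiss)
Example (3,1,2,4) → sorted (1,2,3,4): b_i ≤ i ∀i, a PF.

125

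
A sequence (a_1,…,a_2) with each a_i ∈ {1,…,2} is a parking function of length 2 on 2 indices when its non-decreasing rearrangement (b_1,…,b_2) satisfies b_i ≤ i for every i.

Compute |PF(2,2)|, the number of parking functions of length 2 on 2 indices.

3

Count = (3−2)·3^(2−1) = 1 · 3 = 3 (Konheim–Weiss)
One tuple (2,1) → sorted (1,2): b_i ≤ i ∀i, a PF.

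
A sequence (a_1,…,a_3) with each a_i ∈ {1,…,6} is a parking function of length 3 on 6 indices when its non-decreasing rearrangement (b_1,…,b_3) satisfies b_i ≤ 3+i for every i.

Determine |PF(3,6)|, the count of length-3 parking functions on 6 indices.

196

|PF| = (7−3)·7^(3−1) = 4·49 = 196 (Konheim–Weiss)
E.g. (3,5,1) → sorted (1,3,5): b_i ≤ 3+i ∀i, a PF.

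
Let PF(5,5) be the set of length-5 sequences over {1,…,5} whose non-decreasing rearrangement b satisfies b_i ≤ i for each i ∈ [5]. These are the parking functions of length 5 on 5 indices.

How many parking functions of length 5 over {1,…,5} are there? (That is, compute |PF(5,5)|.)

|PF(5,5)| = 1·6^4 = 1·1296 = 1296 (Pollak)
E.g. (1,1,4,2,3) → sorted (1,1,2,3,4): b_i ≤ i ∀i, a PF.

1296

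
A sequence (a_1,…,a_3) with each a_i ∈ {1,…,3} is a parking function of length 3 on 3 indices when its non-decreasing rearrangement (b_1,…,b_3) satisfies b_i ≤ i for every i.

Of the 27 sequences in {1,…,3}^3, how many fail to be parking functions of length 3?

11

|PF| = (3−3+1)·(3+1)^(3−1) = 1 · 16 = 16 [KW]
Check (3,1,3) → sorted (1,3,3): b_2=3>2, not a PF.
Total 27; non-PF = 27−16 = 11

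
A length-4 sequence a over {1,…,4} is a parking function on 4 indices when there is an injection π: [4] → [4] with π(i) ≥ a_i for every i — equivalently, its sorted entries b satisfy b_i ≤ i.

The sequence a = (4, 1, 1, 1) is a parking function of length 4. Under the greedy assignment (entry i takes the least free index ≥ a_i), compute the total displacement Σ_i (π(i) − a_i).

Σπ = 4·5/2 = 10 (π permutes [4]); Σa = 4+1+1+1 = 7; disp = 10−7 = 3.

3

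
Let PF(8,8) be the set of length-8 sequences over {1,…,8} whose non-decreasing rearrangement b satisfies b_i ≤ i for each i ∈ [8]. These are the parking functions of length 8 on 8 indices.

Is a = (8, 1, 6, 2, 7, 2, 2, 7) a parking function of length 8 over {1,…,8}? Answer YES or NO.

Sorted: b = (1, 2, 2, 2, 6, 7, 7, 8).
  b_1=1 ≤ 1
  b_2=2 ≤ 2
  b_3=2 ≤ 3
  b_4=2 ≤ 4
  b_5=6 > 5
  fails at i=5 ⇒ NO

NO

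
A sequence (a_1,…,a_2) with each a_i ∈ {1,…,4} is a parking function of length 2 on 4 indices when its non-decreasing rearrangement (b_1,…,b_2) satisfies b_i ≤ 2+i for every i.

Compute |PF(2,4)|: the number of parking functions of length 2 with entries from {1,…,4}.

|PF(2,4)| = (4+1−2)·(4+1)^{2−1} = 3×5 = 15
Check (2,1) → sorted (1,2): b_i ≤ 2+i ∀i, a PF.

15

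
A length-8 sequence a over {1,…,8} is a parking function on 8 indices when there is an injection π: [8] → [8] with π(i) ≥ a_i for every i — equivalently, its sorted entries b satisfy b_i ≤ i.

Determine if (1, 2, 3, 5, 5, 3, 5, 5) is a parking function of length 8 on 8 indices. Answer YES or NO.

Rearranged: b = (1, 2, 3, 3, 5, 5, 5, 5).
  b_1=1 ≤ 1
  b_2=2 ≤ 2
  b_3=3 ≤ 3
  b_4=3 ≤ 4
  b_5=5 ≤ 5
  b_6=5 ≤ 6
  b_7=5 ≤ 7
  b_8=5 ≤ 8
All bounds hold ⇒ YES

YES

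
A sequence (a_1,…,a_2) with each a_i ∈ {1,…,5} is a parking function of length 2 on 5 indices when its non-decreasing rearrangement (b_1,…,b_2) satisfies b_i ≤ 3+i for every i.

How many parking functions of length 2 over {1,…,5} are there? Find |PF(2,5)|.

24

|PF(2,5)| = (5+1−2)·(5+1)^{2−1} = 4·6 = 24 (Pollak)
One tuple (3,1) → sorted (1,3): b_i ≤ 3+i ∀i, a PF.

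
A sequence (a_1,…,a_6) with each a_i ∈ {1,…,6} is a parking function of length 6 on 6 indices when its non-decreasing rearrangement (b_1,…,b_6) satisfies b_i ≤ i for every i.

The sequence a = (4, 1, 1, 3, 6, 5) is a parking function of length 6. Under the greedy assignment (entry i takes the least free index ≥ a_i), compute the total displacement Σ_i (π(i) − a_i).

1

Σπ(i) = 1+…+6 = 21; Σa = 4+1+1+3+6+5 = 20; disp = 21−20 = 1.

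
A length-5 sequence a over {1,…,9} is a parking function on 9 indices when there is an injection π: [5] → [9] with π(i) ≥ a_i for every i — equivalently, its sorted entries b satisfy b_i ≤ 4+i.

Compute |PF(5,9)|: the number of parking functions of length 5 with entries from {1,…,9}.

50000

|PF(5,9)| = (9+1−5)·(9+1)^{5−1} = 5×10000 = 50000 (Pollak)
Example (8,8,2,5,6) → sorted (2,5,6,8,8): b_i ≤ 4+i ∀i, a PF.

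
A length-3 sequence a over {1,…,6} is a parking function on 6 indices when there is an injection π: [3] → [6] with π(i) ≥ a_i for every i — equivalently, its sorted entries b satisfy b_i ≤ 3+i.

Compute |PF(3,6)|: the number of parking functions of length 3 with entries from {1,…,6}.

|PF(3,6)| = (6+1−3)·(6+1)^{3−1} = 4×49 = 196 (Konheim–Weiss)
E.g. (6,4,4) → sorted (4,4,6): b_i ≤ 3+i ∀i, a PF.

196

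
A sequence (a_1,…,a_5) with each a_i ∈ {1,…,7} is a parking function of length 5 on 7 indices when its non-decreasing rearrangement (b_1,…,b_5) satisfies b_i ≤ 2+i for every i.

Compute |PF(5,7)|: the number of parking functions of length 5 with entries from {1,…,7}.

12288

|PF| = (8−5)·8^(5−1) = 3·4096 = 12288 [KW]
Check (4,2,7,1,5) → sorted (1,2,4,5,7): b_i ≤ 2+i ∀i, a PF.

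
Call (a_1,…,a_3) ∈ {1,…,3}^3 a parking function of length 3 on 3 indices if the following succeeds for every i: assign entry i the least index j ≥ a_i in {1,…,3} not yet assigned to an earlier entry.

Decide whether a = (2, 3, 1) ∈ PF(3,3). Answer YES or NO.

Rearranged: b = (1, 2, 3).
  b_1=1 ≤ 1
  b_2=2 ≤ 2
  b_3=3 ≤ 3
All bounds hold ⇒ YES

YES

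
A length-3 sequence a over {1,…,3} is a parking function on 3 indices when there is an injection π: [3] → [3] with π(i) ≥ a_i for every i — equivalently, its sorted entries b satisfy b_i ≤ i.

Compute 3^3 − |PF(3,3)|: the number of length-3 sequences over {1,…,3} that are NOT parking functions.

11

#PF = (4−3)·4^(3−1) = 1×16 = 16 (Konheim–Weiss)
E.g. (3,2,3) → sorted (2,3,3): b_1=2>1, not a PF.
3^3 − 16 = 27 − 16 = 11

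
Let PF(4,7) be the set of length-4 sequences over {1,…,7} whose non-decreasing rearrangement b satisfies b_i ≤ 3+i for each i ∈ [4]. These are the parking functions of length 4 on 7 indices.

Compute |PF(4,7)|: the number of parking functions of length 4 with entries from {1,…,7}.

2048

Count = (8−4)·8^(4−1) = 4×512 = 2048 (Konheim–Weiss)
Example (3,6,4,4) → sorted (3,4,4,6): b_i ≤ 3+i ∀i, a PF.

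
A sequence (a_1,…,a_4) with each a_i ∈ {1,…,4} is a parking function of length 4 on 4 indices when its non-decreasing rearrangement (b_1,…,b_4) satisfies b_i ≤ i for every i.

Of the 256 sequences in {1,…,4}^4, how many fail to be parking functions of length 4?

|PF(4,4)| = (4−4+1)·(4+1)^(4−1) = 1×125 = 125 (Pollak)
E.g. (4,2,4,4) → sorted (2,4,4,4): b_1=2>1, not a PF.
4^4 − 125 = 256 − 125 = 131

131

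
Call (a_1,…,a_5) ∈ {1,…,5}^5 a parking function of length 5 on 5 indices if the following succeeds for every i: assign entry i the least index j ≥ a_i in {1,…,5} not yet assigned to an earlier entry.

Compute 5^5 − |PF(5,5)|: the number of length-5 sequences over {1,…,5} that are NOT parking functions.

1829

Count = (5−5+1)·(5+1)^(5−1) = 1×1296 = 1296
E.g. (5,5,5,3,2) → sorted (2,3,5,5,5): b_1=2>1, not a PF.
Total 3125; non-PF = 3125−1296 = 1829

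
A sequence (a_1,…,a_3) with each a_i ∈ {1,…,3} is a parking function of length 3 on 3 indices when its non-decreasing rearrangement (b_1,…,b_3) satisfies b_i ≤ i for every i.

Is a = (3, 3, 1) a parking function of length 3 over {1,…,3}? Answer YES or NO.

NO

Sorted: b = (1, 3, 3).
  b_1=1 ≤ 1
  b_2=3 > 2
  fails at i=2 ⇒ NO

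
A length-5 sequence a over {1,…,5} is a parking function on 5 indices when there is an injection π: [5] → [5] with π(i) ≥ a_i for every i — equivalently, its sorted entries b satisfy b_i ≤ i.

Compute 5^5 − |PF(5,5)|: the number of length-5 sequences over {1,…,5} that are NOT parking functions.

1829

|PF(5,5)| = 1·6^4 = 1×1296 = 1296
One tuple (5,5,4,5,5) → sorted (4,5,5,5,5): b_1=4>1, not a PF.
5^5 − 1296 = 3125 − 1296 = 1829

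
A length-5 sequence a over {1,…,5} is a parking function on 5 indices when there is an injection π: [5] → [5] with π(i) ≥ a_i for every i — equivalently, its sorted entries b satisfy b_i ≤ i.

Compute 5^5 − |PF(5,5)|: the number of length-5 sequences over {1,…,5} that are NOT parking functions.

|PF(5,5)| = (5+1−5)·(5+1)^{5−1} = 1·1296 = 1296 (Pollak)
Check (4,1,2,5,5) → sorted (1,2,4,5,5): b_3=4>3, not a PF.
Total 3125; non-PF = 3125−1296 = 1829

1829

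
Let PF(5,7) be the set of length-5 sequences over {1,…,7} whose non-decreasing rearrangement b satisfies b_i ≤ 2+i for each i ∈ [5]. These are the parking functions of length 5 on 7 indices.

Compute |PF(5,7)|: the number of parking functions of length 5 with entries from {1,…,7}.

Count = (7−5+1)·(7+1)^(5−1) = 3×4096 = 12288 (Pollak)
E.g. (5,3,3,3,3) → sorted (3,3,3,3,5): b_i ≤ 2+i ∀i, a PF.

12288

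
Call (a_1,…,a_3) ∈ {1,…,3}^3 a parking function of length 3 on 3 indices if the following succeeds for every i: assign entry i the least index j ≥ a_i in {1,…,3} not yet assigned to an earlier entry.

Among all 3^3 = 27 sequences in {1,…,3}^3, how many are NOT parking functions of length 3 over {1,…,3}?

|PF| = (3+1−3)·(3+1)^{3−1} = 1·16 = 16 (Pollak)
E.g. (2,3,2) → sorted (2,2,3): b_1=2>1, not a PF.
So 27 − 16 = 11 fail.

11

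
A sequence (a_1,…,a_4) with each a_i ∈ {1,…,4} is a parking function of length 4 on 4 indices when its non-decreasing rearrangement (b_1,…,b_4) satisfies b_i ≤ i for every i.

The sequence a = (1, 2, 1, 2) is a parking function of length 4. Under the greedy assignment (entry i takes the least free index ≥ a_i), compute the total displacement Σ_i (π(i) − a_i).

4

Σπ = 4·5/2 = 10 (π permutes [4]); Σa = 1+2+1+2 = 6; disp = 10−6 = 4.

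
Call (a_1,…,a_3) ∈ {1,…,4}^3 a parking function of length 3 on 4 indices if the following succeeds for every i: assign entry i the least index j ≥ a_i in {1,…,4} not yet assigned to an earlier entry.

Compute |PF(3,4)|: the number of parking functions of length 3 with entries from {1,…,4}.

50

|PF| = (4+1−3)·(4+1)^{3−1} = 2×25 = 50
Example (1,1,1) → sorted (1,1,1): b_i ≤ 1+i ∀i, a PF.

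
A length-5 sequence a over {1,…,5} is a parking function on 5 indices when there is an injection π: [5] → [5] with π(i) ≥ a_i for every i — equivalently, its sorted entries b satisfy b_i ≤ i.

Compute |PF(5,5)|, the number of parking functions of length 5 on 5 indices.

|PF(5,5)| = 1·6^4 = 1 · 1296 = 1296
Example (4,1,2,1,3) → sorted (1,1,2,3,4): b_i ≤ i ∀i, a PF.

1296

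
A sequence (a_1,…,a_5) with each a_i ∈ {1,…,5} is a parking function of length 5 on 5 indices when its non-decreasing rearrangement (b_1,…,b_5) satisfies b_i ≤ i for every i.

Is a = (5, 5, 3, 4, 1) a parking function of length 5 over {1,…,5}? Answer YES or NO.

Sorted: b = (1, 3, 4, 5, 5).
  b_1=1 ≤ 1
  b_2=3 > 2
  fails at i=2 ⇒ NO

NO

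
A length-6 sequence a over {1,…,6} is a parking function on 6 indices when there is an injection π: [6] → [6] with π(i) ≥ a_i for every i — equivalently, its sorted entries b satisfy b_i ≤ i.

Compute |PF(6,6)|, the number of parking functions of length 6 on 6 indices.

16807

Count = 1·7^5 = 1×16807 = 16807 [KW]
Check (1,4,2,2,3,1) → sorted (1,1,2,2,3,4): b_i ≤ i ∀i, a PF.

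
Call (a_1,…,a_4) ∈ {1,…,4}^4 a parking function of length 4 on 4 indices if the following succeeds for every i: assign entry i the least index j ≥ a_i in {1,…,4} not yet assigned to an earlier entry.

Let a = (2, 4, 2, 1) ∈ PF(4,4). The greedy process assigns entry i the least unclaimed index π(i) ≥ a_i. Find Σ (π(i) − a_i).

1

Σπ(i) = 1+…+4 = 10; Σa = 2+4+2+1 = 9; disp = 10−9 = 1.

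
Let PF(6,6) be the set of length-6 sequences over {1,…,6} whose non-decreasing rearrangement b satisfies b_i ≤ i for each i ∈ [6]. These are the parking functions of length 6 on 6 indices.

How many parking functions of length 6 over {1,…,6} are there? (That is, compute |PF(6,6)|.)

16807

Count = 1·7^5 = 1×16807 = 16807
E.g. (3,1,2,3,4,4) → sorted (1,2,3,3,4,4): b_i ≤ i ∀i, a PF.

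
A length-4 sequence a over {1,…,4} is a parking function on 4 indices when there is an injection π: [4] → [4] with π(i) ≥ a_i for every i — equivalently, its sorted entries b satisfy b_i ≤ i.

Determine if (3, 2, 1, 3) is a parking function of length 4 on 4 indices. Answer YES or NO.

Rearranged: b = (1, 2, 3, 3).
  b_1=1 ≤ 1
  b_2=2 ≤ 2
  b_3=3 ≤ 3
  b_4=3 ≤ 4
All bounds hold ⇒ YES

YES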